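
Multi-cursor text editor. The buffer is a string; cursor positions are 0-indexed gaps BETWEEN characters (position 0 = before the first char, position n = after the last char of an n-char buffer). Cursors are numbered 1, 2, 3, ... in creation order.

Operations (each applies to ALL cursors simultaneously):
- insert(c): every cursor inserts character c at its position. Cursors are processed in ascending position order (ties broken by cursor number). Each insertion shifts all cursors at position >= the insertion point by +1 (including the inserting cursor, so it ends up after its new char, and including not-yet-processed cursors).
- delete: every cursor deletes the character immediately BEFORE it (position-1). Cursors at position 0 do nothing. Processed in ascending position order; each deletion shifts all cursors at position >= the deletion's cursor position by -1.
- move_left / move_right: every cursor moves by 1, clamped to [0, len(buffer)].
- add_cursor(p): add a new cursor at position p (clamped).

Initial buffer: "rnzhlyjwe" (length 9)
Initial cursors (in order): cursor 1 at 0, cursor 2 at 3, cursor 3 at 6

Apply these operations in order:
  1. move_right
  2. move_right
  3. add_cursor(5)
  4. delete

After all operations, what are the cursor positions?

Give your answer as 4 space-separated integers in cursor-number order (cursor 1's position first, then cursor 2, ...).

After op 1 (move_right): buffer="rnzhlyjwe" (len 9), cursors c1@1 c2@4 c3@7, authorship .........
After op 2 (move_right): buffer="rnzhlyjwe" (len 9), cursors c1@2 c2@5 c3@8, authorship .........
After op 3 (add_cursor(5)): buffer="rnzhlyjwe" (len 9), cursors c1@2 c2@5 c4@5 c3@8, authorship .........
After op 4 (delete): buffer="rzyje" (len 5), cursors c1@1 c2@2 c4@2 c3@4, authorship .....

Answer: 1 2 4 2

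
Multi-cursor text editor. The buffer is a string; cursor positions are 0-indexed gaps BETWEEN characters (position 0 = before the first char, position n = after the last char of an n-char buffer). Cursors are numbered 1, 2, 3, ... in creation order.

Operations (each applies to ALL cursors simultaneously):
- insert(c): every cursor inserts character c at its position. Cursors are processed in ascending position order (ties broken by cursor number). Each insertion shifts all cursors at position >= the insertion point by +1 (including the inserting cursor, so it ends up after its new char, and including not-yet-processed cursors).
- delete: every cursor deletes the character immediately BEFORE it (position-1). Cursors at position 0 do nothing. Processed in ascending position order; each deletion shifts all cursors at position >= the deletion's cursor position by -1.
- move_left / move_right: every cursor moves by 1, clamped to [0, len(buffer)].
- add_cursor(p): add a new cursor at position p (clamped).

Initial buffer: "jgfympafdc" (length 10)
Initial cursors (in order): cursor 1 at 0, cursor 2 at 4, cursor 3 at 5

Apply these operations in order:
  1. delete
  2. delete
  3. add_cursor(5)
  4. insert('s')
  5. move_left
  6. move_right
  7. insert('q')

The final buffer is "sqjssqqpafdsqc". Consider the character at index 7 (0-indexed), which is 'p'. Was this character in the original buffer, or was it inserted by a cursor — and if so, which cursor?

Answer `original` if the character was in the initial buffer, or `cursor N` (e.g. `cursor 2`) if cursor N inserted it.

After op 1 (delete): buffer="jgfpafdc" (len 8), cursors c1@0 c2@3 c3@3, authorship ........
After op 2 (delete): buffer="jpafdc" (len 6), cursors c1@0 c2@1 c3@1, authorship ......
After op 3 (add_cursor(5)): buffer="jpafdc" (len 6), cursors c1@0 c2@1 c3@1 c4@5, authorship ......
After op 4 (insert('s')): buffer="sjsspafdsc" (len 10), cursors c1@1 c2@4 c3@4 c4@9, authorship 1.23....4.
After op 5 (move_left): buffer="sjsspafdsc" (len 10), cursors c1@0 c2@3 c3@3 c4@8, authorship 1.23....4.
After op 6 (move_right): buffer="sjsspafdsc" (len 10), cursors c1@1 c2@4 c3@4 c4@9, authorship 1.23....4.
After op 7 (insert('q')): buffer="sqjssqqpafdsqc" (len 14), cursors c1@2 c2@7 c3@7 c4@13, authorship 11.2323....44.
Authorship (.=original, N=cursor N): 1 1 . 2 3 2 3 . . . . 4 4 .
Index 7: author = original

Answer: original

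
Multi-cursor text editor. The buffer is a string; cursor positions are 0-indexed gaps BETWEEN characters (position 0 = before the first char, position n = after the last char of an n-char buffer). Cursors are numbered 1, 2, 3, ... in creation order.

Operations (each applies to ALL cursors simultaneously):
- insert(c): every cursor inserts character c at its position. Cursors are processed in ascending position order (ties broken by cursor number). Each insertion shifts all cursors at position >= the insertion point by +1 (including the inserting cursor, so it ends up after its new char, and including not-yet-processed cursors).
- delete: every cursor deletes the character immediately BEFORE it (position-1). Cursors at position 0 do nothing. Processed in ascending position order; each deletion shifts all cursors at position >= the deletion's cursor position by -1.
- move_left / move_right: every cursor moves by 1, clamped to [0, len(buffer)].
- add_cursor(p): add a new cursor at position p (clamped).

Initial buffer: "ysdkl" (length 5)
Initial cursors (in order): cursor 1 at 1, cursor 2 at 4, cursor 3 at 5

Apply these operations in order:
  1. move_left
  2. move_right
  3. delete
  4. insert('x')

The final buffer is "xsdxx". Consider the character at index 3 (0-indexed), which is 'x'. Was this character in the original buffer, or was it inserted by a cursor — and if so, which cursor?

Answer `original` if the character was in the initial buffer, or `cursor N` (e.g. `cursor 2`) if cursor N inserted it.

After op 1 (move_left): buffer="ysdkl" (len 5), cursors c1@0 c2@3 c3@4, authorship .....
After op 2 (move_right): buffer="ysdkl" (len 5), cursors c1@1 c2@4 c3@5, authorship .....
After op 3 (delete): buffer="sd" (len 2), cursors c1@0 c2@2 c3@2, authorship ..
After op 4 (insert('x')): buffer="xsdxx" (len 5), cursors c1@1 c2@5 c3@5, authorship 1..23
Authorship (.=original, N=cursor N): 1 . . 2 3
Index 3: author = 2

Answer: cursor 2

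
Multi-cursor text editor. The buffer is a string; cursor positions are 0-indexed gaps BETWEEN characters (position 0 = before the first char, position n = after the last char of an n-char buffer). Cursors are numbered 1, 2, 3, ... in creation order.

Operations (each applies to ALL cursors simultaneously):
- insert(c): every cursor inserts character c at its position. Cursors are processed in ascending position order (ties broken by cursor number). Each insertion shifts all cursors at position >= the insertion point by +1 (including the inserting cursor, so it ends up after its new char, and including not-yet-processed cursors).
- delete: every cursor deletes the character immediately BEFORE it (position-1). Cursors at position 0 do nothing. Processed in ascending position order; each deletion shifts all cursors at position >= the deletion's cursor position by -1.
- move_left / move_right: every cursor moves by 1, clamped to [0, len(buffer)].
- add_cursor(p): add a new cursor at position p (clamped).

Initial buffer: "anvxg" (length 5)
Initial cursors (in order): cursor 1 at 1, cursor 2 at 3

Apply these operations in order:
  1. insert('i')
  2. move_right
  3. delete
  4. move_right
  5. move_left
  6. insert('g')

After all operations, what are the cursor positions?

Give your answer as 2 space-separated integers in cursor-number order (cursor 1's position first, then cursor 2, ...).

Answer: 3 6

Derivation:
After op 1 (insert('i')): buffer="ainvixg" (len 7), cursors c1@2 c2@5, authorship .1..2..
After op 2 (move_right): buffer="ainvixg" (len 7), cursors c1@3 c2@6, authorship .1..2..
After op 3 (delete): buffer="aivig" (len 5), cursors c1@2 c2@4, authorship .1.2.
After op 4 (move_right): buffer="aivig" (len 5), cursors c1@3 c2@5, authorship .1.2.
After op 5 (move_left): buffer="aivig" (len 5), cursors c1@2 c2@4, authorship .1.2.
After op 6 (insert('g')): buffer="aigvigg" (len 7), cursors c1@3 c2@6, authorship .11.22.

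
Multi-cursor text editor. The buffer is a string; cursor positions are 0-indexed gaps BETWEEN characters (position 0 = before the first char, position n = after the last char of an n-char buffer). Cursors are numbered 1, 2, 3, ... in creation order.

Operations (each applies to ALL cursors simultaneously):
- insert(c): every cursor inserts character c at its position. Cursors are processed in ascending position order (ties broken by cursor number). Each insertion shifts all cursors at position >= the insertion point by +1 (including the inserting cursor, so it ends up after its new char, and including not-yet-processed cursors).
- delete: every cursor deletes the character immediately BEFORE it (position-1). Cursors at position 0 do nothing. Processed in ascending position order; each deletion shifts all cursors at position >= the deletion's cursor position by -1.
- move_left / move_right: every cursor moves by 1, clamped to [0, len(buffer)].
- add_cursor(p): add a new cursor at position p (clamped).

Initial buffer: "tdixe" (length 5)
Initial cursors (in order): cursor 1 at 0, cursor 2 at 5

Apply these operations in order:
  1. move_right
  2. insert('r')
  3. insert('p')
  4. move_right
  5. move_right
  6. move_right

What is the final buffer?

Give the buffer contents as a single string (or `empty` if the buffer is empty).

After op 1 (move_right): buffer="tdixe" (len 5), cursors c1@1 c2@5, authorship .....
After op 2 (insert('r')): buffer="trdixer" (len 7), cursors c1@2 c2@7, authorship .1....2
After op 3 (insert('p')): buffer="trpdixerp" (len 9), cursors c1@3 c2@9, authorship .11....22
After op 4 (move_right): buffer="trpdixerp" (len 9), cursors c1@4 c2@9, authorship .11....22
After op 5 (move_right): buffer="trpdixerp" (len 9), cursors c1@5 c2@9, authorship .11....22
After op 6 (move_right): buffer="trpdixerp" (len 9), cursors c1@6 c2@9, authorship .11....22

Answer: trpdixerp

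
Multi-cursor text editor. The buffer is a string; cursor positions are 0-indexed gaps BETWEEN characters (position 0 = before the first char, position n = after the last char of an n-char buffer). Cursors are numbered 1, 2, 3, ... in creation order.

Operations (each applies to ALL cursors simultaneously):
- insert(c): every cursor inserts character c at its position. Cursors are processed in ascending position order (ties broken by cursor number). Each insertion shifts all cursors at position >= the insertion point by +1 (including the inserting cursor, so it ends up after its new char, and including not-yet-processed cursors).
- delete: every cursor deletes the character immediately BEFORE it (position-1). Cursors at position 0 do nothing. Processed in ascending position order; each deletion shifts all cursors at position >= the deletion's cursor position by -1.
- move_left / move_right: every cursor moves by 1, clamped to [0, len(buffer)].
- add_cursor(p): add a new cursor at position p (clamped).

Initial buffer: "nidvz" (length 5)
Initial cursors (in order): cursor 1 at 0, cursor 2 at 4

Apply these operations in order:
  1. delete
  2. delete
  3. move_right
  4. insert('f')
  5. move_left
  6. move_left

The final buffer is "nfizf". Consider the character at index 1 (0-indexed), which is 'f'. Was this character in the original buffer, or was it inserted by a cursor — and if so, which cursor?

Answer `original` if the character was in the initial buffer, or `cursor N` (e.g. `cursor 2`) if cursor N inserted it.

After op 1 (delete): buffer="nidz" (len 4), cursors c1@0 c2@3, authorship ....
After op 2 (delete): buffer="niz" (len 3), cursors c1@0 c2@2, authorship ...
After op 3 (move_right): buffer="niz" (len 3), cursors c1@1 c2@3, authorship ...
After op 4 (insert('f')): buffer="nfizf" (len 5), cursors c1@2 c2@5, authorship .1..2
After op 5 (move_left): buffer="nfizf" (len 5), cursors c1@1 c2@4, authorship .1..2
After op 6 (move_left): buffer="nfizf" (len 5), cursors c1@0 c2@3, authorship .1..2
Authorship (.=original, N=cursor N): . 1 . . 2
Index 1: author = 1

Answer: cursor 1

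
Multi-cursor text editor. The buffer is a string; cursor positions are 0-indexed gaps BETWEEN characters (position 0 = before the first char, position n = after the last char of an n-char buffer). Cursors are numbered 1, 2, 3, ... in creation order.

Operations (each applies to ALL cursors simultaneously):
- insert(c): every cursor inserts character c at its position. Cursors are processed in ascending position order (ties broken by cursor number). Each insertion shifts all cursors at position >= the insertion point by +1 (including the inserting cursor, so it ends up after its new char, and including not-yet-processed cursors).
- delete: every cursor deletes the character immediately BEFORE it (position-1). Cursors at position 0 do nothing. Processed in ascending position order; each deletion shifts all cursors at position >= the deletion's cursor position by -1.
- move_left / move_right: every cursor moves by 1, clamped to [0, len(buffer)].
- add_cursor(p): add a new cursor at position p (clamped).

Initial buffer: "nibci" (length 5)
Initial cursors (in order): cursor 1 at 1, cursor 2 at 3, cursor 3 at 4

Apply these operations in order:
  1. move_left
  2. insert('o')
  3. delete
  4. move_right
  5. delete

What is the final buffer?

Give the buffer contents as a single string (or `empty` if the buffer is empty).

After op 1 (move_left): buffer="nibci" (len 5), cursors c1@0 c2@2 c3@3, authorship .....
After op 2 (insert('o')): buffer="onioboci" (len 8), cursors c1@1 c2@4 c3@6, authorship 1..2.3..
After op 3 (delete): buffer="nibci" (len 5), cursors c1@0 c2@2 c3@3, authorship .....
After op 4 (move_right): buffer="nibci" (len 5), cursors c1@1 c2@3 c3@4, authorship .....
After op 5 (delete): buffer="ii" (len 2), cursors c1@0 c2@1 c3@1, authorship ..

Answer: ii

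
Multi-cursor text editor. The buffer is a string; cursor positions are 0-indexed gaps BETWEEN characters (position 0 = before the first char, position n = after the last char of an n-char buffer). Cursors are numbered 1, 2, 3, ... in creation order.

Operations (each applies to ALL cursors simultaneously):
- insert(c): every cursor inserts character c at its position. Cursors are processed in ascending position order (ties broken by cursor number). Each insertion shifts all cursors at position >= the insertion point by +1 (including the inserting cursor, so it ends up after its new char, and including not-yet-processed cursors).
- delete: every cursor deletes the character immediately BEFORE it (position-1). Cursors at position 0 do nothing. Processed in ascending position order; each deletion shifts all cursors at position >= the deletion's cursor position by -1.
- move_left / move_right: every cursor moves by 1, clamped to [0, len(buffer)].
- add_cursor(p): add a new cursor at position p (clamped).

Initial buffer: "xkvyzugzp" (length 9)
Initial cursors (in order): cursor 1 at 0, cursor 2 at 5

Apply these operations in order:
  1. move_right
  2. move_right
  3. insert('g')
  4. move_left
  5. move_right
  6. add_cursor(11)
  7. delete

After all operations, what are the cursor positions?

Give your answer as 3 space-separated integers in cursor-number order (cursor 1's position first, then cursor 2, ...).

After op 1 (move_right): buffer="xkvyzugzp" (len 9), cursors c1@1 c2@6, authorship .........
After op 2 (move_right): buffer="xkvyzugzp" (len 9), cursors c1@2 c2@7, authorship .........
After op 3 (insert('g')): buffer="xkgvyzuggzp" (len 11), cursors c1@3 c2@9, authorship ..1.....2..
After op 4 (move_left): buffer="xkgvyzuggzp" (len 11), cursors c1@2 c2@8, authorship ..1.....2..
After op 5 (move_right): buffer="xkgvyzuggzp" (len 11), cursors c1@3 c2@9, authorship ..1.....2..
After op 6 (add_cursor(11)): buffer="xkgvyzuggzp" (len 11), cursors c1@3 c2@9 c3@11, authorship ..1.....2..
After op 7 (delete): buffer="xkvyzugz" (len 8), cursors c1@2 c2@7 c3@8, authorship ........

Answer: 2 7 8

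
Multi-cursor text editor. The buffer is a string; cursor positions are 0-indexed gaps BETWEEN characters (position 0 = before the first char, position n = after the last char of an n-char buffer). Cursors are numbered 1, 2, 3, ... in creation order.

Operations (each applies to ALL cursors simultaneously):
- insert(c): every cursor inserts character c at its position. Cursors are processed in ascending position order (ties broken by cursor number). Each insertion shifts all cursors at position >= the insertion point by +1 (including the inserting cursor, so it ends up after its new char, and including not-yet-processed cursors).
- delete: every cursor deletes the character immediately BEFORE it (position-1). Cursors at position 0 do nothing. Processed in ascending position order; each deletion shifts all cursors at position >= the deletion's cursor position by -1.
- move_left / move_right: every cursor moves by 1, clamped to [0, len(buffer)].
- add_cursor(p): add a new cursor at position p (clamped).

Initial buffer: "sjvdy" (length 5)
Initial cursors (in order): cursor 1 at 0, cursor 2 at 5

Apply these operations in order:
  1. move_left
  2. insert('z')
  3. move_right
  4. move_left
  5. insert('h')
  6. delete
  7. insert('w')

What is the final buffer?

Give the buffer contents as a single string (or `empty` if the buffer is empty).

Answer: zwsjvdzwy

Derivation:
After op 1 (move_left): buffer="sjvdy" (len 5), cursors c1@0 c2@4, authorship .....
After op 2 (insert('z')): buffer="zsjvdzy" (len 7), cursors c1@1 c2@6, authorship 1....2.
After op 3 (move_right): buffer="zsjvdzy" (len 7), cursors c1@2 c2@7, authorship 1....2.
After op 4 (move_left): buffer="zsjvdzy" (len 7), cursors c1@1 c2@6, authorship 1....2.
After op 5 (insert('h')): buffer="zhsjvdzhy" (len 9), cursors c1@2 c2@8, authorship 11....22.
After op 6 (delete): buffer="zsjvdzy" (len 7), cursors c1@1 c2@6, authorship 1....2.
After op 7 (insert('w')): buffer="zwsjvdzwy" (len 9), cursors c1@2 c2@8, authorship 11....22.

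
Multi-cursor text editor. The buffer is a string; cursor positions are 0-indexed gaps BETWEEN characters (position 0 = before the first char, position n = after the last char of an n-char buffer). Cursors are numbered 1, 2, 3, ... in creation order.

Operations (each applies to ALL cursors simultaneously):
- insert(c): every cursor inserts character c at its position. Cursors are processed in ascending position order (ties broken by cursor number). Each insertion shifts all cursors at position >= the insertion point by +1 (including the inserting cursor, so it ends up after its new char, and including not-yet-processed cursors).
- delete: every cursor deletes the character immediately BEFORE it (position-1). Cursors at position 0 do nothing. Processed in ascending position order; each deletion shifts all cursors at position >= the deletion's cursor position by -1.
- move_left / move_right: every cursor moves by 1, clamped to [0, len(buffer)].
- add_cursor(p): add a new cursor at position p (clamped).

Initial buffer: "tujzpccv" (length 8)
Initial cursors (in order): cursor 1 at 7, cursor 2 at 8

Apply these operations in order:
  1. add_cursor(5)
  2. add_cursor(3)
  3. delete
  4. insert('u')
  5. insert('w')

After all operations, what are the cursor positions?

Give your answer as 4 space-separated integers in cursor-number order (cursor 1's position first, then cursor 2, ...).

After op 1 (add_cursor(5)): buffer="tujzpccv" (len 8), cursors c3@5 c1@7 c2@8, authorship ........
After op 2 (add_cursor(3)): buffer="tujzpccv" (len 8), cursors c4@3 c3@5 c1@7 c2@8, authorship ........
After op 3 (delete): buffer="tuzc" (len 4), cursors c4@2 c3@3 c1@4 c2@4, authorship ....
After op 4 (insert('u')): buffer="tuuzucuu" (len 8), cursors c4@3 c3@5 c1@8 c2@8, authorship ..4.3.12
After op 5 (insert('w')): buffer="tuuwzuwcuuww" (len 12), cursors c4@4 c3@7 c1@12 c2@12, authorship ..44.33.1212

Answer: 12 12 7 4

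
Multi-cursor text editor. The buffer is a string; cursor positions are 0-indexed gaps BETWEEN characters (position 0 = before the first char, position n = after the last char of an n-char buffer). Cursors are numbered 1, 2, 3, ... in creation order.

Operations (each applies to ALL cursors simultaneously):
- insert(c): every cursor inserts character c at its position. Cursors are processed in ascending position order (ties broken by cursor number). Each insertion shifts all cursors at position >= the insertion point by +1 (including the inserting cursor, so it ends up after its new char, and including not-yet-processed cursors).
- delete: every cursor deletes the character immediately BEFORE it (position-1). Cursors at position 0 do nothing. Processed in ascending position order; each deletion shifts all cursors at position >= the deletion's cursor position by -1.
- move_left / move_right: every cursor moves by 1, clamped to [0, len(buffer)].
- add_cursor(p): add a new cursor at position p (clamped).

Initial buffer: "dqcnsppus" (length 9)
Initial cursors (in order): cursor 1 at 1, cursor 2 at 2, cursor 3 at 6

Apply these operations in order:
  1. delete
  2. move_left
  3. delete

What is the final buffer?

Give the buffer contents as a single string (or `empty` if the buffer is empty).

After op 1 (delete): buffer="cnspus" (len 6), cursors c1@0 c2@0 c3@3, authorship ......
After op 2 (move_left): buffer="cnspus" (len 6), cursors c1@0 c2@0 c3@2, authorship ......
After op 3 (delete): buffer="cspus" (len 5), cursors c1@0 c2@0 c3@1, authorship .....

Answer: cspus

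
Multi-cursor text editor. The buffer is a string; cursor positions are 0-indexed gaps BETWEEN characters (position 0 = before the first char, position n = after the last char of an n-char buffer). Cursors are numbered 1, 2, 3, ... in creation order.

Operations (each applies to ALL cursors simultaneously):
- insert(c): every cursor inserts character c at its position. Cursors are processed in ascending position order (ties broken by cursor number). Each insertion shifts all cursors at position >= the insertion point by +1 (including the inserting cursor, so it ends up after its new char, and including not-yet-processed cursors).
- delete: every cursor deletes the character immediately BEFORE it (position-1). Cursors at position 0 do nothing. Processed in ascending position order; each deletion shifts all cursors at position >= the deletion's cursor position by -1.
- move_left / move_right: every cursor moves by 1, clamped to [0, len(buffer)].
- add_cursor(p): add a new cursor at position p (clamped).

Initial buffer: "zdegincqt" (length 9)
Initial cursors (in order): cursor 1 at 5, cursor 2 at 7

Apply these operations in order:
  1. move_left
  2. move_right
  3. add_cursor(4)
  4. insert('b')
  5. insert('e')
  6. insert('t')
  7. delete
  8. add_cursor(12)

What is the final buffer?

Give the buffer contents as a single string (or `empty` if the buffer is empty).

After op 1 (move_left): buffer="zdegincqt" (len 9), cursors c1@4 c2@6, authorship .........
After op 2 (move_right): buffer="zdegincqt" (len 9), cursors c1@5 c2@7, authorship .........
After op 3 (add_cursor(4)): buffer="zdegincqt" (len 9), cursors c3@4 c1@5 c2@7, authorship .........
After op 4 (insert('b')): buffer="zdegbibncbqt" (len 12), cursors c3@5 c1@7 c2@10, authorship ....3.1..2..
After op 5 (insert('e')): buffer="zdegbeibencbeqt" (len 15), cursors c3@6 c1@9 c2@13, authorship ....33.11..22..
After op 6 (insert('t')): buffer="zdegbetibetncbetqt" (len 18), cursors c3@7 c1@11 c2@16, authorship ....333.111..222..
After op 7 (delete): buffer="zdegbeibencbeqt" (len 15), cursors c3@6 c1@9 c2@13, authorship ....33.11..22..
After op 8 (add_cursor(12)): buffer="zdegbeibencbeqt" (len 15), cursors c3@6 c1@9 c4@12 c2@13, authorship ....33.11..22..

Answer: zdegbeibencbeqt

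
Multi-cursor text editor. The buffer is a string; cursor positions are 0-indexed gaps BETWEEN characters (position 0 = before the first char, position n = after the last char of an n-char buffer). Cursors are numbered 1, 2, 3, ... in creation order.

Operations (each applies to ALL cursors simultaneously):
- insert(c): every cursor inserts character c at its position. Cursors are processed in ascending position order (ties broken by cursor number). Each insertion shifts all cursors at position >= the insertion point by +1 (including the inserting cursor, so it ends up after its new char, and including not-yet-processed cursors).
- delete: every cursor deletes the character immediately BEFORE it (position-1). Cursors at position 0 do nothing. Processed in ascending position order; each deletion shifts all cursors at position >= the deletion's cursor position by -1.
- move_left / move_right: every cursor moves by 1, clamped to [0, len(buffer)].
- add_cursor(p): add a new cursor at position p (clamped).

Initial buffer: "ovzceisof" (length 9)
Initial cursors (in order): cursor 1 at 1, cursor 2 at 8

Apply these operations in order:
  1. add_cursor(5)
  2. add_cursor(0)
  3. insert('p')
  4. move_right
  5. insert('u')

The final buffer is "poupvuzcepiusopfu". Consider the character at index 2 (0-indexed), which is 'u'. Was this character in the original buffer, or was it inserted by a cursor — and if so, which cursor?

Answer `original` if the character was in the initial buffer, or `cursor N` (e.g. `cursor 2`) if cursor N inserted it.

Answer: cursor 4

Derivation:
After op 1 (add_cursor(5)): buffer="ovzceisof" (len 9), cursors c1@1 c3@5 c2@8, authorship .........
After op 2 (add_cursor(0)): buffer="ovzceisof" (len 9), cursors c4@0 c1@1 c3@5 c2@8, authorship .........
After op 3 (insert('p')): buffer="popvzcepisopf" (len 13), cursors c4@1 c1@3 c3@8 c2@12, authorship 4.1....3...2.
After op 4 (move_right): buffer="popvzcepisopf" (len 13), cursors c4@2 c1@4 c3@9 c2@13, authorship 4.1....3...2.
After op 5 (insert('u')): buffer="poupvuzcepiusopfu" (len 17), cursors c4@3 c1@6 c3@12 c2@17, authorship 4.41.1...3.3..2.2
Authorship (.=original, N=cursor N): 4 . 4 1 . 1 . . . 3 . 3 . . 2 . 2
Index 2: author = 4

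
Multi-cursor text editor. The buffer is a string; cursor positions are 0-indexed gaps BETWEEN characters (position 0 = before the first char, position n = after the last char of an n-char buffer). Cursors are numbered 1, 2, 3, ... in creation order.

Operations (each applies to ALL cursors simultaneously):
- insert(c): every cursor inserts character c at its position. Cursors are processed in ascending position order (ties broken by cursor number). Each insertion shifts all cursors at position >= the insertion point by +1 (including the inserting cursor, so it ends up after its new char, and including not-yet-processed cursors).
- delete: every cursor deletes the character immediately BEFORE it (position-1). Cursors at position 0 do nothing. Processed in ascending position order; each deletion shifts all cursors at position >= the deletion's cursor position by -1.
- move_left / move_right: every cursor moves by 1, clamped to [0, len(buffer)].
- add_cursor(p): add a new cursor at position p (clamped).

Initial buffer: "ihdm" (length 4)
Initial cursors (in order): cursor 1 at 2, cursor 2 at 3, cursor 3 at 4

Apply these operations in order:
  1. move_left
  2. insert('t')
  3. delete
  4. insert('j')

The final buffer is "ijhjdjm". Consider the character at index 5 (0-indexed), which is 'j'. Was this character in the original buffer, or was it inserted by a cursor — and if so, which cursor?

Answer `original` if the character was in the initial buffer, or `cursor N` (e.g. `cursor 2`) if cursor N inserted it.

Answer: cursor 3

Derivation:
After op 1 (move_left): buffer="ihdm" (len 4), cursors c1@1 c2@2 c3@3, authorship ....
After op 2 (insert('t')): buffer="ithtdtm" (len 7), cursors c1@2 c2@4 c3@6, authorship .1.2.3.
After op 3 (delete): buffer="ihdm" (len 4), cursors c1@1 c2@2 c3@3, authorship ....
After op 4 (insert('j')): buffer="ijhjdjm" (len 7), cursors c1@2 c2@4 c3@6, authorship .1.2.3.
Authorship (.=original, N=cursor N): . 1 . 2 . 3 .
Index 5: author = 3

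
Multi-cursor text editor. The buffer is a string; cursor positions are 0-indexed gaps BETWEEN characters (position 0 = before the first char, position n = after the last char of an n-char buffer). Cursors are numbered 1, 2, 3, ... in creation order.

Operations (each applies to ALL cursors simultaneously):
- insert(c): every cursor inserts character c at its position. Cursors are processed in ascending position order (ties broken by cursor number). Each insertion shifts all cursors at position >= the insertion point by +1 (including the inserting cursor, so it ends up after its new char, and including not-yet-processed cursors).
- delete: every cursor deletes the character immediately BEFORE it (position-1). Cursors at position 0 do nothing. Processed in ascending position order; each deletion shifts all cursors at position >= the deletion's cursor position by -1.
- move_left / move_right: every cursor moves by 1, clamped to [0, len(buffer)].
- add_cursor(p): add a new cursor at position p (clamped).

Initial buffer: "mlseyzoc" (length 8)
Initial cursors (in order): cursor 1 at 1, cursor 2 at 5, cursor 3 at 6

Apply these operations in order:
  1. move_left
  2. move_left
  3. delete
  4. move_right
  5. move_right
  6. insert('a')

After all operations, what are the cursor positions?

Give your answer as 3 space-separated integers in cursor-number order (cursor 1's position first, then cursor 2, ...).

Answer: 3 7 7

Derivation:
After op 1 (move_left): buffer="mlseyzoc" (len 8), cursors c1@0 c2@4 c3@5, authorship ........
After op 2 (move_left): buffer="mlseyzoc" (len 8), cursors c1@0 c2@3 c3@4, authorship ........
After op 3 (delete): buffer="mlyzoc" (len 6), cursors c1@0 c2@2 c3@2, authorship ......
After op 4 (move_right): buffer="mlyzoc" (len 6), cursors c1@1 c2@3 c3@3, authorship ......
After op 5 (move_right): buffer="mlyzoc" (len 6), cursors c1@2 c2@4 c3@4, authorship ......
After op 6 (insert('a')): buffer="mlayzaaoc" (len 9), cursors c1@3 c2@7 c3@7, authorship ..1..23..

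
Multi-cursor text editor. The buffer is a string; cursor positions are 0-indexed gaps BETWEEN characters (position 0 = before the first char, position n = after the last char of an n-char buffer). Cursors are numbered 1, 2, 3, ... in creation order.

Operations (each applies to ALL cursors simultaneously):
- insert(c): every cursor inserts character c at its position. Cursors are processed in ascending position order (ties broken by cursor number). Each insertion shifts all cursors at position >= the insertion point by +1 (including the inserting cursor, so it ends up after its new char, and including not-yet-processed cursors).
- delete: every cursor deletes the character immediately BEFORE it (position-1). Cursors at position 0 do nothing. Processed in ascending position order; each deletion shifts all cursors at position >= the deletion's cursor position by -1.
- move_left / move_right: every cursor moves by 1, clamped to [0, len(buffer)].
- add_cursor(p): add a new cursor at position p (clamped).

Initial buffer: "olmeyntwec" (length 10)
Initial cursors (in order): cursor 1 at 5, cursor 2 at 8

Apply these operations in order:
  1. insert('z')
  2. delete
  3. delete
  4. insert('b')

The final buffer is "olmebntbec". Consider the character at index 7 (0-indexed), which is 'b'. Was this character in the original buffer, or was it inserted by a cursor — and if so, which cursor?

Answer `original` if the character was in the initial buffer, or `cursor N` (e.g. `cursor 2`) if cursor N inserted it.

After op 1 (insert('z')): buffer="olmeyzntwzec" (len 12), cursors c1@6 c2@10, authorship .....1...2..
After op 2 (delete): buffer="olmeyntwec" (len 10), cursors c1@5 c2@8, authorship ..........
After op 3 (delete): buffer="olmentec" (len 8), cursors c1@4 c2@6, authorship ........
After op 4 (insert('b')): buffer="olmebntbec" (len 10), cursors c1@5 c2@8, authorship ....1..2..
Authorship (.=original, N=cursor N): . . . . 1 . . 2 . .
Index 7: author = 2

Answer: cursor 2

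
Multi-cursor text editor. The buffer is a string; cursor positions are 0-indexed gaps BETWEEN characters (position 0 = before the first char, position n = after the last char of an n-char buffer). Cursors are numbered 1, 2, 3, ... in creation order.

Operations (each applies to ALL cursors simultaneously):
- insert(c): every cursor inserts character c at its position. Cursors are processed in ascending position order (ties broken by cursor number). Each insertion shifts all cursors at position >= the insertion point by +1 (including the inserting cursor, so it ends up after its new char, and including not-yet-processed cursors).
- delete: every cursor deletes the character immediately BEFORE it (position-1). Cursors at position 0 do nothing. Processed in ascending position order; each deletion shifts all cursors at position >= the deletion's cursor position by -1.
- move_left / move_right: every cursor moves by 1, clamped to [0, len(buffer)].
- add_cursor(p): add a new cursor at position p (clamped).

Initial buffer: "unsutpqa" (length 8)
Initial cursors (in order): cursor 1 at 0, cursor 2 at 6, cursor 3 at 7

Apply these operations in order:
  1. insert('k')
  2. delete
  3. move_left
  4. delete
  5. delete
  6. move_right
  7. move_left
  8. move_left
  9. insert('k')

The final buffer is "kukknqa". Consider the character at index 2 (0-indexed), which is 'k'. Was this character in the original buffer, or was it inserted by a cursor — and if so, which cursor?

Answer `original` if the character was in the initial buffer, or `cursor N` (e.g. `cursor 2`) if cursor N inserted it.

Answer: cursor 2

Derivation:
After op 1 (insert('k')): buffer="kunsutpkqka" (len 11), cursors c1@1 c2@8 c3@10, authorship 1......2.3.
After op 2 (delete): buffer="unsutpqa" (len 8), cursors c1@0 c2@6 c3@7, authorship ........
After op 3 (move_left): buffer="unsutpqa" (len 8), cursors c1@0 c2@5 c3@6, authorship ........
After op 4 (delete): buffer="unsuqa" (len 6), cursors c1@0 c2@4 c3@4, authorship ......
After op 5 (delete): buffer="unqa" (len 4), cursors c1@0 c2@2 c3@2, authorship ....
After op 6 (move_right): buffer="unqa" (len 4), cursors c1@1 c2@3 c3@3, authorship ....
After op 7 (move_left): buffer="unqa" (len 4), cursors c1@0 c2@2 c3@2, authorship ....
After op 8 (move_left): buffer="unqa" (len 4), cursors c1@0 c2@1 c3@1, authorship ....
After op 9 (insert('k')): buffer="kukknqa" (len 7), cursors c1@1 c2@4 c3@4, authorship 1.23...
Authorship (.=original, N=cursor N): 1 . 2 3 . . .
Index 2: author = 2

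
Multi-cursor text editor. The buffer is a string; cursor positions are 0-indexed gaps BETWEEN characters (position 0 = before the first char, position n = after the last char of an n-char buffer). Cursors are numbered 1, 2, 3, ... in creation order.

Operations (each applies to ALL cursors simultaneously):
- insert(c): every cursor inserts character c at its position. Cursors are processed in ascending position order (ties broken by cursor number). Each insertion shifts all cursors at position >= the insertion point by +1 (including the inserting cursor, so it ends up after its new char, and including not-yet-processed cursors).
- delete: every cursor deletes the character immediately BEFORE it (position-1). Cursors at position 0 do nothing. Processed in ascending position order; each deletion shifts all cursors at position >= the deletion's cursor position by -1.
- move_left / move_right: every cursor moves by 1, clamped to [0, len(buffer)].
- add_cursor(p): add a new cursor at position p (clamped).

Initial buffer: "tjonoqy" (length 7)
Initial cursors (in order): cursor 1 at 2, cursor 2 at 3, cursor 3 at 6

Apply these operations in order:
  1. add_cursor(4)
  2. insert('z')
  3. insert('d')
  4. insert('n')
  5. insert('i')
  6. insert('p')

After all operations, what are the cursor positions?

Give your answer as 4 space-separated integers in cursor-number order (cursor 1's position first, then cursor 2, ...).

Answer: 7 13 26 19

Derivation:
After op 1 (add_cursor(4)): buffer="tjonoqy" (len 7), cursors c1@2 c2@3 c4@4 c3@6, authorship .......
After op 2 (insert('z')): buffer="tjzoznzoqzy" (len 11), cursors c1@3 c2@5 c4@7 c3@10, authorship ..1.2.4..3.
After op 3 (insert('d')): buffer="tjzdozdnzdoqzdy" (len 15), cursors c1@4 c2@7 c4@10 c3@14, authorship ..11.22.44..33.
After op 4 (insert('n')): buffer="tjzdnozdnnzdnoqzdny" (len 19), cursors c1@5 c2@9 c4@13 c3@18, authorship ..111.222.444..333.
After op 5 (insert('i')): buffer="tjzdniozdninzdnioqzdniy" (len 23), cursors c1@6 c2@11 c4@16 c3@22, authorship ..1111.2222.4444..3333.
After op 6 (insert('p')): buffer="tjzdnipozdnipnzdnipoqzdnipy" (len 27), cursors c1@7 c2@13 c4@19 c3@26, authorship ..11111.22222.44444..33333.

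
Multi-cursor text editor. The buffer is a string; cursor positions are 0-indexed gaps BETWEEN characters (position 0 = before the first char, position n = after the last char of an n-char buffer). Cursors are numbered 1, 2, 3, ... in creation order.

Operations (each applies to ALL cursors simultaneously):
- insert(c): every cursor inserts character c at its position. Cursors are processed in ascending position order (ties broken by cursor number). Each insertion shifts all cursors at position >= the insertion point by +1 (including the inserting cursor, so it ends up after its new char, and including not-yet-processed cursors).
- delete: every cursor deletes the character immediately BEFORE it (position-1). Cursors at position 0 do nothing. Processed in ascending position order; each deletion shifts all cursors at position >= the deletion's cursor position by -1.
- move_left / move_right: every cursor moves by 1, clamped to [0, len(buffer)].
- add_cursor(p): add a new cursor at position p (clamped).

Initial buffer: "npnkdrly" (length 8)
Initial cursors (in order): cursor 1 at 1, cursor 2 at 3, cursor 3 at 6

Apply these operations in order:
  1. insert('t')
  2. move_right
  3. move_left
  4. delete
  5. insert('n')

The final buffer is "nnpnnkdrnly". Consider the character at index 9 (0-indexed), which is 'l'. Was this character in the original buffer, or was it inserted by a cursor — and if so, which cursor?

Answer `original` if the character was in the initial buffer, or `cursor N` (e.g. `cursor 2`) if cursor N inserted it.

After op 1 (insert('t')): buffer="ntpntkdrtly" (len 11), cursors c1@2 c2@5 c3@9, authorship .1..2...3..
After op 2 (move_right): buffer="ntpntkdrtly" (len 11), cursors c1@3 c2@6 c3@10, authorship .1..2...3..
After op 3 (move_left): buffer="ntpntkdrtly" (len 11), cursors c1@2 c2@5 c3@9, authorship .1..2...3..
After op 4 (delete): buffer="npnkdrly" (len 8), cursors c1@1 c2@3 c3@6, authorship ........
After op 5 (insert('n')): buffer="nnpnnkdrnly" (len 11), cursors c1@2 c2@5 c3@9, authorship .1..2...3..
Authorship (.=original, N=cursor N): . 1 . . 2 . . . 3 . .
Index 9: author = original

Answer: original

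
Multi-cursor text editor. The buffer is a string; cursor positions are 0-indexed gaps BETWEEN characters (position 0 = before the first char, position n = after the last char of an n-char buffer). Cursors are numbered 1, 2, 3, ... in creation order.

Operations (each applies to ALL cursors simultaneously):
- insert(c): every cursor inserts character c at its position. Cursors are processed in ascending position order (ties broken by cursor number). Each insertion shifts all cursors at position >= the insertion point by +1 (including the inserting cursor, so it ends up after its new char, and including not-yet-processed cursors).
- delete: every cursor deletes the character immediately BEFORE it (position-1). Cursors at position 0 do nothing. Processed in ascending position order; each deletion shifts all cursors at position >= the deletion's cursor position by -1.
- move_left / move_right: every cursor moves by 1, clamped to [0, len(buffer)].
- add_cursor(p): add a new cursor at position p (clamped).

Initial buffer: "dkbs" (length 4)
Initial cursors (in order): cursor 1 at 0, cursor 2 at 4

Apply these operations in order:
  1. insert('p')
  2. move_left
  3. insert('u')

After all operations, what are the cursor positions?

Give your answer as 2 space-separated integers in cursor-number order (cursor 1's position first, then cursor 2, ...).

Answer: 1 7

Derivation:
After op 1 (insert('p')): buffer="pdkbsp" (len 6), cursors c1@1 c2@6, authorship 1....2
After op 2 (move_left): buffer="pdkbsp" (len 6), cursors c1@0 c2@5, authorship 1....2
After op 3 (insert('u')): buffer="updkbsup" (len 8), cursors c1@1 c2@7, authorship 11....22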